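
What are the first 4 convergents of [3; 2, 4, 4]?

Using the convergent recurrence p_i = a_i*p_{i-1} + p_{i-2}, q_i = a_i*q_{i-1} + q_{i-2} with p_{-2}=0, p_{-1}=1, q_{-2}=1, q_{-1}=0:
  i=0: a_0=3, p_0 = 3*1 + 0 = 3, q_0 = 3*0 + 1 = 1.
  i=1: a_1=2, p_1 = 2*3 + 1 = 7, q_1 = 2*1 + 0 = 2.
  i=2: a_2=4, p_2 = 4*7 + 3 = 31, q_2 = 4*2 + 1 = 9.
  i=3: a_3=4, p_3 = 4*31 + 7 = 131, q_3 = 4*9 + 2 = 38.

3/1, 7/2, 31/9, 131/38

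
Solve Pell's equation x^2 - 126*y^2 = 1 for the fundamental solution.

First expand sqrt(126) as a continued fraction. With x_i = (sqrt(126) + m_i)/d_i and (m_0, d_0) = (0, 1): a_0 = floor(sqrt(126)) = 11, since 11^2 = 121 <= 126 < 144 = 12^2.
Iterate m_{i+1} = d_i*a_i - m_i, d_{i+1} = (126 - m_{i+1}^2)/d_i, a_{i+1} = floor((a_0 + m_{i+1})/d_{i+1}):
  m_1 = 1*11 - 0 = 11, d_1 = (126 - 11^2)/1 = 5/1 = 5, a_1 = floor((11 + 11)/5) = 4.
  m_2 = 5*4 - 11 = 9, d_2 = (126 - 9^2)/5 = 45/5 = 9, a_2 = floor((11 + 9)/9) = 2.
  m_3 = 9*2 - 9 = 9, d_3 = (126 - 9^2)/9 = 45/9 = 5, a_3 = floor((11 + 9)/5) = 4.
  m_4 = 5*4 - 9 = 11, d_4 = (126 - 11^2)/5 = 5/5 = 1, a_4 = floor((11 + 11)/1) = 22.
  m_5 = 1*22 - 11 = 11, d_5 = (126 - 11^2)/1 = 5/1 = 5: (m_5, d_5) = (m_1, d_1) = (11, 5), so from here the quotients repeat a_1, ..., a_4; the period length is 4.
So sqrt(126) = [11; (4, 2, 4, 22)] with period length k = 4.
k is even, so the fundamental solution of x^2 - 126y^2 = 1 is (p_{k-1}, q_{k-1}) = (p_3, q_3); compute convergents through index 3.
Convergents (p_i = a_i*p_{i-1} + p_{i-2}, q_i = a_i*q_{i-1} + q_{i-2} with p_{-2}=0, p_{-1}=1, q_{-2}=1, q_{-1}=0):
  i=0: a_0=11, p_0 = 11*1 + 0 = 11, q_0 = 11*0 + 1 = 1.
  i=1: a_1=4, p_1 = 4*11 + 1 = 45, q_1 = 4*1 + 0 = 4.
  i=2: a_2=2, p_2 = 2*45 + 11 = 101, q_2 = 2*4 + 1 = 9.
  i=3: a_3=4, p_3 = 4*101 + 45 = 449, q_3 = 4*9 + 4 = 40.
Check: 449^2 - 126*40^2 = 201601 - 201600 = 1, so (x, y) = (449, 40) solves the equation, and by the theorem it is the least positive solution.

(x, y) = (449, 40)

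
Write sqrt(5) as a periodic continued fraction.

Write x_i = (sqrt(5) + m_i)/d_i with (m_0, d_0) = (0, 1). a_0 = floor(sqrt(5)) = 2, since 2^2 = 4 <= 5 < 9 = 3^2.
Iterate m_{i+1} = d_i*a_i - m_i, d_{i+1} = (5 - m_{i+1}^2)/d_i, a_{i+1} = floor((a_0 + m_{i+1})/d_{i+1}):
  m_1 = 1*2 - 0 = 2, d_1 = (5 - 2^2)/1 = 1/1 = 1, a_1 = floor((2 + 2)/1) = 4.
  m_2 = 1*4 - 2 = 2, d_2 = (5 - 2^2)/1 = 1/1 = 1: (m_2, d_2) = (m_1, d_1) = (2, 1), so from here the quotient a_1 repeats; the period length is 1.
Hence the expansion of sqrt(5) is a_0 = 2 followed by the repeating block 4 (period 1).

[2; (4)]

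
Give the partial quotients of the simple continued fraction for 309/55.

Run the Euclidean algorithm on 309 and 55; the successive quotients are the partial quotients a_0, a_1, ... (each step inverts the fractional part left over by the previous one):
  309 = 5*55 + 34, so a_0 = 5.
  55 = 1*34 + 21, so a_1 = 1.
  34 = 1*21 + 13, so a_2 = 1.
  21 = 1*13 + 8, so a_3 = 1.
  13 = 1*8 + 5, so a_4 = 1.
  8 = 1*5 + 3, so a_5 = 1.
  5 = 1*3 + 2, so a_6 = 1.
  3 = 1*2 + 1, so a_7 = 1.
  2 = 2*1 + 0, so a_8 = 2.
The remainder reaches 0 after 9 divisions, so the expansion has 9 partial quotients, read off in order.

[5; 1, 1, 1, 1, 1, 1, 1, 2]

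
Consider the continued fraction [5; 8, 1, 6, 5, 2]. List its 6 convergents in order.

Using the convergent recurrence p_i = a_i*p_{i-1} + p_{i-2}, q_i = a_i*q_{i-1} + q_{i-2} with p_{-2}=0, p_{-1}=1, q_{-2}=1, q_{-1}=0:
  i=0: a_0=5, p_0 = 5*1 + 0 = 5, q_0 = 5*0 + 1 = 1.
  i=1: a_1=8, p_1 = 8*5 + 1 = 41, q_1 = 8*1 + 0 = 8.
  i=2: a_2=1, p_2 = 1*41 + 5 = 46, q_2 = 1*8 + 1 = 9.
  i=3: a_3=6, p_3 = 6*46 + 41 = 317, q_3 = 6*9 + 8 = 62.
  i=4: a_4=5, p_4 = 5*317 + 46 = 1631, q_4 = 5*62 + 9 = 319.
  i=5: a_5=2, p_5 = 2*1631 + 317 = 3579, q_5 = 2*319 + 62 = 700.

5/1, 41/8, 46/9, 317/62, 1631/319, 3579/700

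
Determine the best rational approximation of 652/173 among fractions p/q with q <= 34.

49/13

Expand x = 652/173 as a continued fraction with the Euclidean algorithm:
  652 = 3*173 + 133, so a_0 = 3.
  173 = 1*133 + 40, so a_1 = 1.
  133 = 3*40 + 13, so a_2 = 3.
  40 = 3*13 + 1, so a_3 = 3.
  13 = 13*1 + 0, so a_4 = 13.
so x = [3; 1, 3, 3, 13].
Convergents (p_i = a_i*p_{i-1} + p_{i-2}, q_i = a_i*q_{i-1} + q_{i-2} with p_{-2}=0, p_{-1}=1, q_{-2}=1, q_{-1}=0), until the denominator exceeds 34:
  i=0: a_0=3, p_0 = 3*1 + 0 = 3, q_0 = 3*0 + 1 = 1.
  i=1: a_1=1, p_1 = 1*3 + 1 = 4, q_1 = 1*1 + 0 = 1.
  i=2: a_2=3, p_2 = 3*4 + 3 = 15, q_2 = 3*1 + 1 = 4.
  i=3: a_3=3, p_3 = 3*15 + 4 = 49, q_3 = 3*4 + 1 = 13.
  i=4: a_4=13, p_4 = 13*49 + 15 = 652, q_4 = 13*13 + 4 = 173.
q_4 = 173 > 34, so the last convergent with denominator <= 34 is p_3/q_3 = 49/13.
The closest fraction with denominator <= 34 is either p_3/q_3 or the intermediate fraction (k*p_3 + p_2)/(k*q_3 + q_2) with the largest k >= 1 whose denominator stays <= 34; these approach x as k grows, and every other convergent or intermediate fraction in range is farther away.
Largest k: floor((34 - q_2)/q_3) = floor((34 - 4)/13) = 2.
That gives (2*49 + 15)/(2*13 + 4) = 113/30.
Compare the errors: |x - 49/13| = |652*13 - 49*173|/(173*13) = 1/2249, and |x - 113/30| = |652*30 - 113*173|/(173*30) = 11/5190.
Cross-multiplying, 1*5190 = 5190 < 24739 = 11*2249, so 1/2249 is smaller: the convergent 49/13 is closer to x than 113/30.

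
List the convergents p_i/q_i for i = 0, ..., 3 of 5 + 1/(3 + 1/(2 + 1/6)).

5/1, 16/3, 37/7, 238/45

Using the convergent recurrence p_i = a_i*p_{i-1} + p_{i-2}, q_i = a_i*q_{i-1} + q_{i-2} with p_{-2}=0, p_{-1}=1, q_{-2}=1, q_{-1}=0:
  i=0: a_0=5, p_0 = 5*1 + 0 = 5, q_0 = 5*0 + 1 = 1.
  i=1: a_1=3, p_1 = 3*5 + 1 = 16, q_1 = 3*1 + 0 = 3.
  i=2: a_2=2, p_2 = 2*16 + 5 = 37, q_2 = 2*3 + 1 = 7.
  i=3: a_3=6, p_3 = 6*37 + 16 = 238, q_3 = 6*7 + 3 = 45.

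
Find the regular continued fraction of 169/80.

Run the Euclidean algorithm on 169 and 80; the successive quotients are the partial quotients a_0, a_1, ... (each step inverts the fractional part left over by the previous one):
  169 = 2*80 + 9, so a_0 = 2.
  80 = 8*9 + 8, so a_1 = 8.
  9 = 1*8 + 1, so a_2 = 1.
  8 = 8*1 + 0, so a_3 = 8.
The remainder reaches 0 after 4 divisions, so the expansion has 4 partial quotients, read off in order.

[2; 8, 1, 8]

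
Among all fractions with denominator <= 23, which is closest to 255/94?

Expand x = 255/94 as a continued fraction with the Euclidean algorithm:
  255 = 2*94 + 67, so a_0 = 2.
  94 = 1*67 + 27, so a_1 = 1.
  67 = 2*27 + 13, so a_2 = 2.
  27 = 2*13 + 1, so a_3 = 2.
  13 = 13*1 + 0, so a_4 = 13.
so x = [2; 1, 2, 2, 13].
Convergents (p_i = a_i*p_{i-1} + p_{i-2}, q_i = a_i*q_{i-1} + q_{i-2} with p_{-2}=0, p_{-1}=1, q_{-2}=1, q_{-1}=0), until the denominator exceeds 23:
  i=0: a_0=2, p_0 = 2*1 + 0 = 2, q_0 = 2*0 + 1 = 1.
  i=1: a_1=1, p_1 = 1*2 + 1 = 3, q_1 = 1*1 + 0 = 1.
  i=2: a_2=2, p_2 = 2*3 + 2 = 8, q_2 = 2*1 + 1 = 3.
  i=3: a_3=2, p_3 = 2*8 + 3 = 19, q_3 = 2*3 + 1 = 7.
  i=4: a_4=13, p_4 = 13*19 + 8 = 255, q_4 = 13*7 + 3 = 94.
q_4 = 94 > 23, so the last convergent with denominator <= 23 is p_3/q_3 = 19/7.
The closest fraction with denominator <= 23 is either p_3/q_3 or the intermediate fraction (k*p_3 + p_2)/(k*q_3 + q_2) with the largest k >= 1 whose denominator stays <= 23; these approach x as k grows, and every other convergent or intermediate fraction in range is farther away.
Largest k: floor((23 - q_2)/q_3) = floor((23 - 3)/7) = 2.
That gives (2*19 + 8)/(2*7 + 3) = 46/17.
Compare the errors: |x - 19/7| = |255*7 - 19*94|/(94*7) = 1/658, and |x - 46/17| = |255*17 - 46*94|/(94*17) = 11/1598.
Cross-multiplying, 1*1598 = 1598 < 7238 = 11*658, so 1/658 is smaller: the convergent 19/7 is closer to x than 46/17.

19/7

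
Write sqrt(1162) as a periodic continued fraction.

Write x_i = (sqrt(1162) + m_i)/d_i with (m_0, d_0) = (0, 1). a_0 = floor(sqrt(1162)) = 34, since 34^2 = 1156 <= 1162 < 1225 = 35^2.
Iterate m_{i+1} = d_i*a_i - m_i, d_{i+1} = (1162 - m_{i+1}^2)/d_i, a_{i+1} = floor((a_0 + m_{i+1})/d_{i+1}):
  m_1 = 1*34 - 0 = 34, d_1 = (1162 - 34^2)/1 = 6/1 = 6, a_1 = floor((34 + 34)/6) = 11.
  m_2 = 6*11 - 34 = 32, d_2 = (1162 - 32^2)/6 = 138/6 = 23, a_2 = floor((34 + 32)/23) = 2.
  m_3 = 23*2 - 32 = 14, d_3 = (1162 - 14^2)/23 = 966/23 = 42, a_3 = floor((34 + 14)/42) = 1.
  m_4 = 42*1 - 14 = 28, d_4 = (1162 - 28^2)/42 = 378/42 = 9, a_4 = floor((34 + 28)/9) = 6.
  m_5 = 9*6 - 28 = 26, d_5 = (1162 - 26^2)/9 = 486/9 = 54, a_5 = floor((34 + 26)/54) = 1.
  m_6 = 54*1 - 26 = 28, d_6 = (1162 - 28^2)/54 = 378/54 = 7, a_6 = floor((34 + 28)/7) = 8.
  m_7 = 7*8 - 28 = 28, d_7 = (1162 - 28^2)/7 = 378/7 = 54, a_7 = floor((34 + 28)/54) = 1.
  m_8 = 54*1 - 28 = 26, d_8 = (1162 - 26^2)/54 = 486/54 = 9, a_8 = floor((34 + 26)/9) = 6.
  m_9 = 9*6 - 26 = 28, d_9 = (1162 - 28^2)/9 = 378/9 = 42, a_9 = floor((34 + 28)/42) = 1.
  m_10 = 42*1 - 28 = 14, d_10 = (1162 - 14^2)/42 = 966/42 = 23, a_10 = floor((34 + 14)/23) = 2.
  m_11 = 23*2 - 14 = 32, d_11 = (1162 - 32^2)/23 = 138/23 = 6, a_11 = floor((34 + 32)/6) = 11.
  m_12 = 6*11 - 32 = 34, d_12 = (1162 - 34^2)/6 = 6/6 = 1, a_12 = floor((34 + 34)/1) = 68.
  m_13 = 1*68 - 34 = 34, d_13 = (1162 - 34^2)/1 = 6/1 = 6: (m_13, d_13) = (m_1, d_1) = (34, 6), so from here the quotients repeat a_1, ..., a_12; the period length is 12.
Hence the expansion of sqrt(1162) is a_0 = 34 followed by the repeating block 11, 2, 1, 6, 1, 8, 1, 6, 1, 2, 11, 68 (period 12).

[34; (11, 2, 1, 6, 1, 8, 1, 6, 1, 2, 11, 68)]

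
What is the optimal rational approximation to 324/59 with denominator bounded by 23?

11/2

Expand x = 324/59 as a continued fraction with the Euclidean algorithm:
  324 = 5*59 + 29, so a_0 = 5.
  59 = 2*29 + 1, so a_1 = 2.
  29 = 29*1 + 0, so a_2 = 29.
so x = [5; 2, 29].
Convergents (p_i = a_i*p_{i-1} + p_{i-2}, q_i = a_i*q_{i-1} + q_{i-2} with p_{-2}=0, p_{-1}=1, q_{-2}=1, q_{-1}=0), until the denominator exceeds 23:
  i=0: a_0=5, p_0 = 5*1 + 0 = 5, q_0 = 5*0 + 1 = 1.
  i=1: a_1=2, p_1 = 2*5 + 1 = 11, q_1 = 2*1 + 0 = 2.
  i=2: a_2=29, p_2 = 29*11 + 5 = 324, q_2 = 29*2 + 1 = 59.
q_2 = 59 > 23, so the last convergent with denominator <= 23 is p_1/q_1 = 11/2.
The closest fraction with denominator <= 23 is either p_1/q_1 or the intermediate fraction (k*p_1 + p_0)/(k*q_1 + q_0) with the largest k >= 1 whose denominator stays <= 23; these approach x as k grows, and every other convergent or intermediate fraction in range is farther away.
Largest k: floor((23 - q_0)/q_1) = floor((23 - 1)/2) = 11.
That gives (11*11 + 5)/(11*2 + 1) = 126/23.
Compare the errors: |x - 11/2| = |324*2 - 11*59|/(59*2) = 1/118, and |x - 126/23| = |324*23 - 126*59|/(59*23) = 18/1357.
Cross-multiplying, 1*1357 = 1357 < 2124 = 18*118, so 1/118 is smaller: the convergent 11/2 is closer to x than 126/23.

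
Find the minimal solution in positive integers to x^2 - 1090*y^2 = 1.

First expand sqrt(1090) as a continued fraction. With x_i = (sqrt(1090) + m_i)/d_i and (m_0, d_0) = (0, 1): a_0 = floor(sqrt(1090)) = 33, since 33^2 = 1089 <= 1090 < 1156 = 34^2.
Iterate m_{i+1} = d_i*a_i - m_i, d_{i+1} = (1090 - m_{i+1}^2)/d_i, a_{i+1} = floor((a_0 + m_{i+1})/d_{i+1}):
  m_1 = 1*33 - 0 = 33, d_1 = (1090 - 33^2)/1 = 1/1 = 1, a_1 = floor((33 + 33)/1) = 66.
  m_2 = 1*66 - 33 = 33, d_2 = (1090 - 33^2)/1 = 1/1 = 1: (m_2, d_2) = (m_1, d_1) = (33, 1), so from here the quotient a_1 repeats; the period length is 1.
So sqrt(1090) = [33; (66)] with period length k = 1.
k is odd, so (p_{k-1}, q_{k-1}) only solves x^2 - 1090y^2 = -1 and the fundamental solution of x^2 - 1090y^2 = 1 is (p_{2k-1}, q_{2k-1}) = (p_1, q_1); compute convergents through index 1, running through the period twice.
Convergents (p_i = a_i*p_{i-1} + p_{i-2}, q_i = a_i*q_{i-1} + q_{i-2} with p_{-2}=0, p_{-1}=1, q_{-2}=1, q_{-1}=0):
  i=0: a_0=33, p_0 = 33*1 + 0 = 33, q_0 = 33*0 + 1 = 1.
  i=1: a_1=66, p_1 = 66*33 + 1 = 2179, q_1 = 66*1 + 0 = 66.
Indeed p_0^2 - 1090*q_0^2 = 1089 - 1090 = -1, not +1.
Check: 2179^2 - 1090*66^2 = 4748041 - 4748040 = 1, so (x, y) = (2179, 66) solves the equation, and by the theorem it is the least positive solution.

(x, y) = (2179, 66)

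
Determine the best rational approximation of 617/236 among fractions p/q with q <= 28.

34/13

Expand x = 617/236 as a continued fraction with the Euclidean algorithm:
  617 = 2*236 + 145, so a_0 = 2.
  236 = 1*145 + 91, so a_1 = 1.
  145 = 1*91 + 54, so a_2 = 1.
  91 = 1*54 + 37, so a_3 = 1.
  54 = 1*37 + 17, so a_4 = 1.
  37 = 2*17 + 3, so a_5 = 2.
  17 = 5*3 + 2, so a_6 = 5.
  3 = 1*2 + 1, so a_7 = 1.
  2 = 2*1 + 0, so a_8 = 2.
so x = [2; 1, 1, 1, 1, 2, 5, 1, 2].
Convergents (p_i = a_i*p_{i-1} + p_{i-2}, q_i = a_i*q_{i-1} + q_{i-2} with p_{-2}=0, p_{-1}=1, q_{-2}=1, q_{-1}=0), until the denominator exceeds 28:
  i=0: a_0=2, p_0 = 2*1 + 0 = 2, q_0 = 2*0 + 1 = 1.
  i=1: a_1=1, p_1 = 1*2 + 1 = 3, q_1 = 1*1 + 0 = 1.
  i=2: a_2=1, p_2 = 1*3 + 2 = 5, q_2 = 1*1 + 1 = 2.
  i=3: a_3=1, p_3 = 1*5 + 3 = 8, q_3 = 1*2 + 1 = 3.
  i=4: a_4=1, p_4 = 1*8 + 5 = 13, q_4 = 1*3 + 2 = 5.
  i=5: a_5=2, p_5 = 2*13 + 8 = 34, q_5 = 2*5 + 3 = 13.
  i=6: a_6=5, p_6 = 5*34 + 13 = 183, q_6 = 5*13 + 5 = 70.
q_6 = 70 > 28, so the last convergent with denominator <= 28 is p_5/q_5 = 34/13.
The closest fraction with denominator <= 28 is either p_5/q_5 or the intermediate fraction (k*p_5 + p_4)/(k*q_5 + q_4) with the largest k >= 1 whose denominator stays <= 28; these approach x as k grows, and every other convergent or intermediate fraction in range is farther away.
Largest k: floor((28 - q_4)/q_5) = floor((28 - 5)/13) = 1.
That gives (1*34 + 13)/(1*13 + 5) = 47/18.
Compare the errors: |x - 34/13| = |617*13 - 34*236|/(236*13) = 3/3068, and |x - 47/18| = |617*18 - 47*236|/(236*18) = 14/4248.
Cross-multiplying, 3*4248 = 12744 < 42952 = 14*3068, so 3/3068 is smaller: the convergent 34/13 is closer to x than 47/18.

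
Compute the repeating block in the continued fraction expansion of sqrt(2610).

Write x_i = (sqrt(2610) + m_i)/d_i with (m_0, d_0) = (0, 1). a_0 = floor(sqrt(2610)) = 51, since 51^2 = 2601 <= 2610 < 2704 = 52^2.
Iterate m_{i+1} = d_i*a_i - m_i, d_{i+1} = (2610 - m_{i+1}^2)/d_i, a_{i+1} = floor((a_0 + m_{i+1})/d_{i+1}):
  m_1 = 1*51 - 0 = 51, d_1 = (2610 - 51^2)/1 = 9/1 = 9, a_1 = floor((51 + 51)/9) = 11.
  m_2 = 9*11 - 51 = 48, d_2 = (2610 - 48^2)/9 = 306/9 = 34, a_2 = floor((51 + 48)/34) = 2.
  m_3 = 34*2 - 48 = 20, d_3 = (2610 - 20^2)/34 = 2210/34 = 65, a_3 = floor((51 + 20)/65) = 1.
  m_4 = 65*1 - 20 = 45, d_4 = (2610 - 45^2)/65 = 585/65 = 9, a_4 = floor((51 + 45)/9) = 10.
  m_5 = 9*10 - 45 = 45, d_5 = (2610 - 45^2)/9 = 585/9 = 65, a_5 = floor((51 + 45)/65) = 1.
  m_6 = 65*1 - 45 = 20, d_6 = (2610 - 20^2)/65 = 2210/65 = 34, a_6 = floor((51 + 20)/34) = 2.
  m_7 = 34*2 - 20 = 48, d_7 = (2610 - 48^2)/34 = 306/34 = 9, a_7 = floor((51 + 48)/9) = 11.
  m_8 = 9*11 - 48 = 51, d_8 = (2610 - 51^2)/9 = 9/9 = 1, a_8 = floor((51 + 51)/1) = 102.
  m_9 = 1*102 - 51 = 51, d_9 = (2610 - 51^2)/1 = 9/1 = 9: (m_9, d_9) = (m_1, d_1) = (51, 9), so from here the quotients repeat a_1, ..., a_8; the period length is 8.
Hence the expansion of sqrt(2610) is a_0 = 51 followed by the repeating block 11, 2, 1, 10, 1, 2, 11, 102 (period 8).

[51; (11, 2, 1, 10, 1, 2, 11, 102)]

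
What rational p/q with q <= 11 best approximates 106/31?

Expand x = 106/31 as a continued fraction with the Euclidean algorithm:
  106 = 3*31 + 13, so a_0 = 3.
  31 = 2*13 + 5, so a_1 = 2.
  13 = 2*5 + 3, so a_2 = 2.
  5 = 1*3 + 2, so a_3 = 1.
  3 = 1*2 + 1, so a_4 = 1.
  2 = 2*1 + 0, so a_5 = 2.
so x = [3; 2, 2, 1, 1, 2].
Convergents (p_i = a_i*p_{i-1} + p_{i-2}, q_i = a_i*q_{i-1} + q_{i-2} with p_{-2}=0, p_{-1}=1, q_{-2}=1, q_{-1}=0), until the denominator exceeds 11:
  i=0: a_0=3, p_0 = 3*1 + 0 = 3, q_0 = 3*0 + 1 = 1.
  i=1: a_1=2, p_1 = 2*3 + 1 = 7, q_1 = 2*1 + 0 = 2.
  i=2: a_2=2, p_2 = 2*7 + 3 = 17, q_2 = 2*2 + 1 = 5.
  i=3: a_3=1, p_3 = 1*17 + 7 = 24, q_3 = 1*5 + 2 = 7.
  i=4: a_4=1, p_4 = 1*24 + 17 = 41, q_4 = 1*7 + 5 = 12.
q_4 = 12 > 11, so the last convergent with denominator <= 11 is p_3/q_3 = 24/7.
The closest fraction with denominator <= 11 is either p_3/q_3 or the intermediate fraction (k*p_3 + p_2)/(k*q_3 + q_2) with the largest k >= 1 whose denominator stays <= 11; these approach x as k grows, and every other convergent or intermediate fraction in range is farther away.
Largest k: floor((11 - q_2)/q_3) = floor((11 - 5)/7) = 0.
Since k = 0, no intermediate fraction beyond p_3/q_3 has denominator <= 11, so the convergent 24/7 is the closest (its error is |106*7 - 24*31|/(31*7) = 2/217).

24/7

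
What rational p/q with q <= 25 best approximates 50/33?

Expand x = 50/33 as a continued fraction with the Euclidean algorithm:
  50 = 1*33 + 17, so a_0 = 1.
  33 = 1*17 + 16, so a_1 = 1.
  17 = 1*16 + 1, so a_2 = 1.
  16 = 16*1 + 0, so a_3 = 16.
so x = [1; 1, 1, 16].
Convergents (p_i = a_i*p_{i-1} + p_{i-2}, q_i = a_i*q_{i-1} + q_{i-2} with p_{-2}=0, p_{-1}=1, q_{-2}=1, q_{-1}=0), until the denominator exceeds 25:
  i=0: a_0=1, p_0 = 1*1 + 0 = 1, q_0 = 1*0 + 1 = 1.
  i=1: a_1=1, p_1 = 1*1 + 1 = 2, q_1 = 1*1 + 0 = 1.
  i=2: a_2=1, p_2 = 1*2 + 1 = 3, q_2 = 1*1 + 1 = 2.
  i=3: a_3=16, p_3 = 16*3 + 2 = 50, q_3 = 16*2 + 1 = 33.
q_3 = 33 > 25, so the last convergent with denominator <= 25 is p_2/q_2 = 3/2.
The closest fraction with denominator <= 25 is either p_2/q_2 or the intermediate fraction (k*p_2 + p_1)/(k*q_2 + q_1) with the largest k >= 1 whose denominator stays <= 25; these approach x as k grows, and every other convergent or intermediate fraction in range is farther away.
Largest k: floor((25 - q_1)/q_2) = floor((25 - 1)/2) = 12.
That gives (12*3 + 2)/(12*2 + 1) = 38/25.
Compare the errors: |x - 3/2| = |50*2 - 3*33|/(33*2) = 1/66, and |x - 38/25| = |50*25 - 38*33|/(33*25) = 4/825.
Cross-multiplying, 4*66 = 264 < 825 = 1*825, so 4/825 is smaller: the intermediate fraction 38/25 is closer to x than 3/2.

38/25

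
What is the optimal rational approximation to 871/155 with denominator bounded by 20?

Expand x = 871/155 as a continued fraction with the Euclidean algorithm:
  871 = 5*155 + 96, so a_0 = 5.
  155 = 1*96 + 59, so a_1 = 1.
  96 = 1*59 + 37, so a_2 = 1.
  59 = 1*37 + 22, so a_3 = 1.
  37 = 1*22 + 15, so a_4 = 1.
  22 = 1*15 + 7, so a_5 = 1.
  15 = 2*7 + 1, so a_6 = 2.
  7 = 7*1 + 0, so a_7 = 7.
so x = [5; 1, 1, 1, 1, 1, 2, 7].
Convergents (p_i = a_i*p_{i-1} + p_{i-2}, q_i = a_i*q_{i-1} + q_{i-2} with p_{-2}=0, p_{-1}=1, q_{-2}=1, q_{-1}=0), until the denominator exceeds 20:
  i=0: a_0=5, p_0 = 5*1 + 0 = 5, q_0 = 5*0 + 1 = 1.
  i=1: a_1=1, p_1 = 1*5 + 1 = 6, q_1 = 1*1 + 0 = 1.
  i=2: a_2=1, p_2 = 1*6 + 5 = 11, q_2 = 1*1 + 1 = 2.
  i=3: a_3=1, p_3 = 1*11 + 6 = 17, q_3 = 1*2 + 1 = 3.
  i=4: a_4=1, p_4 = 1*17 + 11 = 28, q_4 = 1*3 + 2 = 5.
  i=5: a_5=1, p_5 = 1*28 + 17 = 45, q_5 = 1*5 + 3 = 8.
  i=6: a_6=2, p_6 = 2*45 + 28 = 118, q_6 = 2*8 + 5 = 21.
q_6 = 21 > 20, so the last convergent with denominator <= 20 is p_5/q_5 = 45/8.
The closest fraction with denominator <= 20 is either p_5/q_5 or the intermediate fraction (k*p_5 + p_4)/(k*q_5 + q_4) with the largest k >= 1 whose denominator stays <= 20; these approach x as k grows, and every other convergent or intermediate fraction in range is farther away.
Largest k: floor((20 - q_4)/q_5) = floor((20 - 5)/8) = 1.
That gives (1*45 + 28)/(1*8 + 5) = 73/13.
Compare the errors: |x - 45/8| = |871*8 - 45*155|/(155*8) = 7/1240, and |x - 73/13| = |871*13 - 73*155|/(155*13) = 8/2015.
Cross-multiplying, 8*1240 = 9920 < 14105 = 7*2015, so 8/2015 is smaller: the intermediate fraction 73/13 is closer to x than 45/8.

73/13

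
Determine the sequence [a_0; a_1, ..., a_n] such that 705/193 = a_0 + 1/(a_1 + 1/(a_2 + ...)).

[3; 1, 1, 1, 7, 2, 1, 2]

Run the Euclidean algorithm on 705 and 193; the successive quotients are the partial quotients a_0, a_1, ... (each step inverts the fractional part left over by the previous one):
  705 = 3*193 + 126, so a_0 = 3.
  193 = 1*126 + 67, so a_1 = 1.
  126 = 1*67 + 59, so a_2 = 1.
  67 = 1*59 + 8, so a_3 = 1.
  59 = 7*8 + 3, so a_4 = 7.
  8 = 2*3 + 2, so a_5 = 2.
  3 = 1*2 + 1, so a_6 = 1.
  2 = 2*1 + 0, so a_7 = 2.
The remainder reaches 0 after 8 divisions, so the expansion has 8 partial quotients, read off in order.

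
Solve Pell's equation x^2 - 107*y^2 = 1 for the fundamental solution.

(x, y) = (962, 93)

First expand sqrt(107) as a continued fraction. With x_i = (sqrt(107) + m_i)/d_i and (m_0, d_0) = (0, 1): a_0 = floor(sqrt(107)) = 10, since 10^2 = 100 <= 107 < 121 = 11^2.
Iterate m_{i+1} = d_i*a_i - m_i, d_{i+1} = (107 - m_{i+1}^2)/d_i, a_{i+1} = floor((a_0 + m_{i+1})/d_{i+1}):
  m_1 = 1*10 - 0 = 10, d_1 = (107 - 10^2)/1 = 7/1 = 7, a_1 = floor((10 + 10)/7) = 2.
  m_2 = 7*2 - 10 = 4, d_2 = (107 - 4^2)/7 = 91/7 = 13, a_2 = floor((10 + 4)/13) = 1.
  m_3 = 13*1 - 4 = 9, d_3 = (107 - 9^2)/13 = 26/13 = 2, a_3 = floor((10 + 9)/2) = 9.
  m_4 = 2*9 - 9 = 9, d_4 = (107 - 9^2)/2 = 26/2 = 13, a_4 = floor((10 + 9)/13) = 1.
  m_5 = 13*1 - 9 = 4, d_5 = (107 - 4^2)/13 = 91/13 = 7, a_5 = floor((10 + 4)/7) = 2.
  m_6 = 7*2 - 4 = 10, d_6 = (107 - 10^2)/7 = 7/7 = 1, a_6 = floor((10 + 10)/1) = 20.
  m_7 = 1*20 - 10 = 10, d_7 = (107 - 10^2)/1 = 7/1 = 7: (m_7, d_7) = (m_1, d_1) = (10, 7), so from here the quotients repeat a_1, ..., a_6; the period length is 6.
So sqrt(107) = [10; (2, 1, 9, 1, 2, 20)] with period length k = 6.
k is even, so the fundamental solution of x^2 - 107y^2 = 1 is (p_{k-1}, q_{k-1}) = (p_5, q_5); compute convergents through index 5.
Convergents (p_i = a_i*p_{i-1} + p_{i-2}, q_i = a_i*q_{i-1} + q_{i-2} with p_{-2}=0, p_{-1}=1, q_{-2}=1, q_{-1}=0):
  i=0: a_0=10, p_0 = 10*1 + 0 = 10, q_0 = 10*0 + 1 = 1.
  i=1: a_1=2, p_1 = 2*10 + 1 = 21, q_1 = 2*1 + 0 = 2.
  i=2: a_2=1, p_2 = 1*21 + 10 = 31, q_2 = 1*2 + 1 = 3.
  i=3: a_3=9, p_3 = 9*31 + 21 = 300, q_3 = 9*3 + 2 = 29.
  i=4: a_4=1, p_4 = 1*300 + 31 = 331, q_4 = 1*29 + 3 = 32.
  i=5: a_5=2, p_5 = 2*331 + 300 = 962, q_5 = 2*32 + 29 = 93.
Check: 962^2 - 107*93^2 = 925444 - 925443 = 1, so (x, y) = (962, 93) solves the equation, and by the theorem it is the least positive solution.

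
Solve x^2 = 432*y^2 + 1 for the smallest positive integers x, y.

First expand sqrt(432) as a continued fraction. With x_i = (sqrt(432) + m_i)/d_i and (m_0, d_0) = (0, 1): a_0 = floor(sqrt(432)) = 20, since 20^2 = 400 <= 432 < 441 = 21^2.
Iterate m_{i+1} = d_i*a_i - m_i, d_{i+1} = (432 - m_{i+1}^2)/d_i, a_{i+1} = floor((a_0 + m_{i+1})/d_{i+1}):
  m_1 = 1*20 - 0 = 20, d_1 = (432 - 20^2)/1 = 32/1 = 32, a_1 = floor((20 + 20)/32) = 1.
  m_2 = 32*1 - 20 = 12, d_2 = (432 - 12^2)/32 = 288/32 = 9, a_2 = floor((20 + 12)/9) = 3.
  m_3 = 9*3 - 12 = 15, d_3 = (432 - 15^2)/9 = 207/9 = 23, a_3 = floor((20 + 15)/23) = 1.
  m_4 = 23*1 - 15 = 8, d_4 = (432 - 8^2)/23 = 368/23 = 16, a_4 = floor((20 + 8)/16) = 1.
  m_5 = 16*1 - 8 = 8, d_5 = (432 - 8^2)/16 = 368/16 = 23, a_5 = floor((20 + 8)/23) = 1.
  m_6 = 23*1 - 8 = 15, d_6 = (432 - 15^2)/23 = 207/23 = 9, a_6 = floor((20 + 15)/9) = 3.
  m_7 = 9*3 - 15 = 12, d_7 = (432 - 12^2)/9 = 288/9 = 32, a_7 = floor((20 + 12)/32) = 1.
  m_8 = 32*1 - 12 = 20, d_8 = (432 - 20^2)/32 = 32/32 = 1, a_8 = floor((20 + 20)/1) = 40.
  m_9 = 1*40 - 20 = 20, d_9 = (432 - 20^2)/1 = 32/1 = 32: (m_9, d_9) = (m_1, d_1) = (20, 32), so from here the quotients repeat a_1, ..., a_8; the period length is 8.
So sqrt(432) = [20; (1, 3, 1, 1, 1, 3, 1, 40)] with period length k = 8.
k is even, so the fundamental solution of x^2 - 432y^2 = 1 is (p_{k-1}, q_{k-1}) = (p_7, q_7); compute convergents through index 7.
Convergents (p_i = a_i*p_{i-1} + p_{i-2}, q_i = a_i*q_{i-1} + q_{i-2} with p_{-2}=0, p_{-1}=1, q_{-2}=1, q_{-1}=0):
  i=0: a_0=20, p_0 = 20*1 + 0 = 20, q_0 = 20*0 + 1 = 1.
  i=1: a_1=1, p_1 = 1*20 + 1 = 21, q_1 = 1*1 + 0 = 1.
  i=2: a_2=3, p_2 = 3*21 + 20 = 83, q_2 = 3*1 + 1 = 4.
  i=3: a_3=1, p_3 = 1*83 + 21 = 104, q_3 = 1*4 + 1 = 5.
  i=4: a_4=1, p_4 = 1*104 + 83 = 187, q_4 = 1*5 + 4 = 9.
  i=5: a_5=1, p_5 = 1*187 + 104 = 291, q_5 = 1*9 + 5 = 14.
  i=6: a_6=3, p_6 = 3*291 + 187 = 1060, q_6 = 3*14 + 9 = 51.
  i=7: a_7=1, p_7 = 1*1060 + 291 = 1351, q_7 = 1*51 + 14 = 65.
Check: 1351^2 - 432*65^2 = 1825201 - 1825200 = 1, so (x, y) = (1351, 65) solves the equation, and by the theorem it is the least positive solution.

(x, y) = (1351, 65)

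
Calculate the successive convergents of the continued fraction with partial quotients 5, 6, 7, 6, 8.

Using the convergent recurrence p_i = a_i*p_{i-1} + p_{i-2}, q_i = a_i*q_{i-1} + q_{i-2} with p_{-2}=0, p_{-1}=1, q_{-2}=1, q_{-1}=0:
  i=0: a_0=5, p_0 = 5*1 + 0 = 5, q_0 = 5*0 + 1 = 1.
  i=1: a_1=6, p_1 = 6*5 + 1 = 31, q_1 = 6*1 + 0 = 6.
  i=2: a_2=7, p_2 = 7*31 + 5 = 222, q_2 = 7*6 + 1 = 43.
  i=3: a_3=6, p_3 = 6*222 + 31 = 1363, q_3 = 6*43 + 6 = 264.
  i=4: a_4=8, p_4 = 8*1363 + 222 = 11126, q_4 = 8*264 + 43 = 2155.

5/1, 31/6, 222/43, 1363/264, 11126/2155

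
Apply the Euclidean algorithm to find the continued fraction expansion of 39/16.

Run the Euclidean algorithm on 39 and 16; the successive quotients are the partial quotients a_0, a_1, ... (each step inverts the fractional part left over by the previous one):
  39 = 2*16 + 7, so a_0 = 2.
  16 = 2*7 + 2, so a_1 = 2.
  7 = 3*2 + 1, so a_2 = 3.
  2 = 2*1 + 0, so a_3 = 2.
The remainder reaches 0 after 4 divisions, so the expansion has 4 partial quotients, read off in order.

[2; 2, 3, 2]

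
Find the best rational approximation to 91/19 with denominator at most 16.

67/14

Expand x = 91/19 as a continued fraction with the Euclidean algorithm:
  91 = 4*19 + 15, so a_0 = 4.
  19 = 1*15 + 4, so a_1 = 1.
  15 = 3*4 + 3, so a_2 = 3.
  4 = 1*3 + 1, so a_3 = 1.
  3 = 3*1 + 0, so a_4 = 3.
so x = [4; 1, 3, 1, 3].
Convergents (p_i = a_i*p_{i-1} + p_{i-2}, q_i = a_i*q_{i-1} + q_{i-2} with p_{-2}=0, p_{-1}=1, q_{-2}=1, q_{-1}=0), until the denominator exceeds 16:
  i=0: a_0=4, p_0 = 4*1 + 0 = 4, q_0 = 4*0 + 1 = 1.
  i=1: a_1=1, p_1 = 1*4 + 1 = 5, q_1 = 1*1 + 0 = 1.
  i=2: a_2=3, p_2 = 3*5 + 4 = 19, q_2 = 3*1 + 1 = 4.
  i=3: a_3=1, p_3 = 1*19 + 5 = 24, q_3 = 1*4 + 1 = 5.
  i=4: a_4=3, p_4 = 3*24 + 19 = 91, q_4 = 3*5 + 4 = 19.
q_4 = 19 > 16, so the last convergent with denominator <= 16 is p_3/q_3 = 24/5.
The closest fraction with denominator <= 16 is either p_3/q_3 or the intermediate fraction (k*p_3 + p_2)/(k*q_3 + q_2) with the largest k >= 1 whose denominator stays <= 16; these approach x as k grows, and every other convergent or intermediate fraction in range is farther away.
Largest k: floor((16 - q_2)/q_3) = floor((16 - 4)/5) = 2.
That gives (2*24 + 19)/(2*5 + 4) = 67/14.
Compare the errors: |x - 24/5| = |91*5 - 24*19|/(19*5) = 1/95, and |x - 67/14| = |91*14 - 67*19|/(19*14) = 1/266.
Cross-multiplying, 1*95 = 95 < 266 = 1*266, so 1/266 is smaller: the intermediate fraction 67/14 is closer to x than 24/5.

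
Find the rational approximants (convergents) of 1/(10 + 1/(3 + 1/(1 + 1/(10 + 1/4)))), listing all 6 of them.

Using the convergent recurrence p_i = a_i*p_{i-1} + p_{i-2}, q_i = a_i*q_{i-1} + q_{i-2} with p_{-2}=0, p_{-1}=1, q_{-2}=1, q_{-1}=0:
  i=0: a_0=0, p_0 = 0*1 + 0 = 0, q_0 = 0*0 + 1 = 1.
  i=1: a_1=10, p_1 = 10*0 + 1 = 1, q_1 = 10*1 + 0 = 10.
  i=2: a_2=3, p_2 = 3*1 + 0 = 3, q_2 = 3*10 + 1 = 31.
  i=3: a_3=1, p_3 = 1*3 + 1 = 4, q_3 = 1*31 + 10 = 41.
  i=4: a_4=10, p_4 = 10*4 + 3 = 43, q_4 = 10*41 + 31 = 441.
  i=5: a_5=4, p_5 = 4*43 + 4 = 176, q_5 = 4*441 + 41 = 1805.

0/1, 1/10, 3/31, 4/41, 43/441, 176/1805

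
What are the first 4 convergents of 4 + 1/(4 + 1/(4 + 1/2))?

Using the convergent recurrence p_i = a_i*p_{i-1} + p_{i-2}, q_i = a_i*q_{i-1} + q_{i-2} with p_{-2}=0, p_{-1}=1, q_{-2}=1, q_{-1}=0:
  i=0: a_0=4, p_0 = 4*1 + 0 = 4, q_0 = 4*0 + 1 = 1.
  i=1: a_1=4, p_1 = 4*4 + 1 = 17, q_1 = 4*1 + 0 = 4.
  i=2: a_2=4, p_2 = 4*17 + 4 = 72, q_2 = 4*4 + 1 = 17.
  i=3: a_3=2, p_3 = 2*72 + 17 = 161, q_3 = 2*17 + 4 = 38.

4/1, 17/4, 72/17, 161/38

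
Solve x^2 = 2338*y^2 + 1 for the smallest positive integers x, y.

First expand sqrt(2338) as a continued fraction. With x_i = (sqrt(2338) + m_i)/d_i and (m_0, d_0) = (0, 1): a_0 = floor(sqrt(2338)) = 48, since 48^2 = 2304 <= 2338 < 2401 = 49^2.
Iterate m_{i+1} = d_i*a_i - m_i, d_{i+1} = (2338 - m_{i+1}^2)/d_i, a_{i+1} = floor((a_0 + m_{i+1})/d_{i+1}):
  m_1 = 1*48 - 0 = 48, d_1 = (2338 - 48^2)/1 = 34/1 = 34, a_1 = floor((48 + 48)/34) = 2.
  m_2 = 34*2 - 48 = 20, d_2 = (2338 - 20^2)/34 = 1938/34 = 57, a_2 = floor((48 + 20)/57) = 1.
  m_3 = 57*1 - 20 = 37, d_3 = (2338 - 37^2)/57 = 969/57 = 17, a_3 = floor((48 + 37)/17) = 5.
  m_4 = 17*5 - 37 = 48, d_4 = (2338 - 48^2)/17 = 34/17 = 2, a_4 = floor((48 + 48)/2) = 48.
  m_5 = 2*48 - 48 = 48, d_5 = (2338 - 48^2)/2 = 34/2 = 17, a_5 = floor((48 + 48)/17) = 5.
  m_6 = 17*5 - 48 = 37, d_6 = (2338 - 37^2)/17 = 969/17 = 57, a_6 = floor((48 + 37)/57) = 1.
  m_7 = 57*1 - 37 = 20, d_7 = (2338 - 20^2)/57 = 1938/57 = 34, a_7 = floor((48 + 20)/34) = 2.
  m_8 = 34*2 - 20 = 48, d_8 = (2338 - 48^2)/34 = 34/34 = 1, a_8 = floor((48 + 48)/1) = 96.
  m_9 = 1*96 - 48 = 48, d_9 = (2338 - 48^2)/1 = 34/1 = 34: (m_9, d_9) = (m_1, d_1) = (48, 34), so from here the quotients repeat a_1, ..., a_8; the period length is 8.
So sqrt(2338) = [48; (2, 1, 5, 48, 5, 1, 2, 96)] with period length k = 8.
k is even, so the fundamental solution of x^2 - 2338y^2 = 1 is (p_{k-1}, q_{k-1}) = (p_7, q_7); compute convergents through index 7.
Convergents (p_i = a_i*p_{i-1} + p_{i-2}, q_i = a_i*q_{i-1} + q_{i-2} with p_{-2}=0, p_{-1}=1, q_{-2}=1, q_{-1}=0):
  i=0: a_0=48, p_0 = 48*1 + 0 = 48, q_0 = 48*0 + 1 = 1.
  i=1: a_1=2, p_1 = 2*48 + 1 = 97, q_1 = 2*1 + 0 = 2.
  i=2: a_2=1, p_2 = 1*97 + 48 = 145, q_2 = 1*2 + 1 = 3.
  i=3: a_3=5, p_3 = 5*145 + 97 = 822, q_3 = 5*3 + 2 = 17.
  i=4: a_4=48, p_4 = 48*822 + 145 = 39601, q_4 = 48*17 + 3 = 819.
  i=5: a_5=5, p_5 = 5*39601 + 822 = 198827, q_5 = 5*819 + 17 = 4112.
  i=6: a_6=1, p_6 = 1*198827 + 39601 = 238428, q_6 = 1*4112 + 819 = 4931.
  i=7: a_7=2, p_7 = 2*238428 + 198827 = 675683, q_7 = 2*4931 + 4112 = 13974.
Check: 675683^2 - 2338*13974^2 = 456547516489 - 456547516488 = 1, so (x, y) = (675683, 13974) solves the equation, and by the theorem it is the least positive solution.

(x, y) = (675683, 13974)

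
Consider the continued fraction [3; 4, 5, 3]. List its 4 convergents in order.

3/1, 13/4, 68/21, 217/67

Using the convergent recurrence p_i = a_i*p_{i-1} + p_{i-2}, q_i = a_i*q_{i-1} + q_{i-2} with p_{-2}=0, p_{-1}=1, q_{-2}=1, q_{-1}=0:
  i=0: a_0=3, p_0 = 3*1 + 0 = 3, q_0 = 3*0 + 1 = 1.
  i=1: a_1=4, p_1 = 4*3 + 1 = 13, q_1 = 4*1 + 0 = 4.
  i=2: a_2=5, p_2 = 5*13 + 3 = 68, q_2 = 5*4 + 1 = 21.
  i=3: a_3=3, p_3 = 3*68 + 13 = 217, q_3 = 3*21 + 4 = 67.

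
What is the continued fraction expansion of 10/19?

Run the Euclidean algorithm on 10 and 19; the successive quotients are the partial quotients a_0, a_1, ... (each step inverts the fractional part left over by the previous one):
  10 = 0*19 + 10, so a_0 = 0.
  19 = 1*10 + 9, so a_1 = 1.
  10 = 1*9 + 1, so a_2 = 1.
  9 = 9*1 + 0, so a_3 = 9.
The remainder reaches 0 after 4 divisions, so the expansion has 4 partial quotients, read off in order.

[0; 1, 1, 9]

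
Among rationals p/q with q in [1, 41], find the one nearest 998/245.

Expand x = 998/245 as a continued fraction with the Euclidean algorithm:
  998 = 4*245 + 18, so a_0 = 4.
  245 = 13*18 + 11, so a_1 = 13.
  18 = 1*11 + 7, so a_2 = 1.
  11 = 1*7 + 4, so a_3 = 1.
  7 = 1*4 + 3, so a_4 = 1.
  4 = 1*3 + 1, so a_5 = 1.
  3 = 3*1 + 0, so a_6 = 3.
so x = [4; 13, 1, 1, 1, 1, 3].
Convergents (p_i = a_i*p_{i-1} + p_{i-2}, q_i = a_i*q_{i-1} + q_{i-2} with p_{-2}=0, p_{-1}=1, q_{-2}=1, q_{-1}=0), until the denominator exceeds 41:
  i=0: a_0=4, p_0 = 4*1 + 0 = 4, q_0 = 4*0 + 1 = 1.
  i=1: a_1=13, p_1 = 13*4 + 1 = 53, q_1 = 13*1 + 0 = 13.
  i=2: a_2=1, p_2 = 1*53 + 4 = 57, q_2 = 1*13 + 1 = 14.
  i=3: a_3=1, p_3 = 1*57 + 53 = 110, q_3 = 1*14 + 13 = 27.
  i=4: a_4=1, p_4 = 1*110 + 57 = 167, q_4 = 1*27 + 14 = 41.
  i=5: a_5=1, p_5 = 1*167 + 110 = 277, q_5 = 1*41 + 27 = 68.
q_5 = 68 > 41, so the last convergent with denominator <= 41 is p_4/q_4 = 167/41.
The closest fraction with denominator <= 41 is either p_4/q_4 or the intermediate fraction (k*p_4 + p_3)/(k*q_4 + q_3) with the largest k >= 1 whose denominator stays <= 41; these approach x as k grows, and every other convergent or intermediate fraction in range is farther away.
Largest k: floor((41 - q_3)/q_4) = floor((41 - 27)/41) = 0.
Since k = 0, no intermediate fraction beyond p_4/q_4 has denominator <= 41, so the convergent 167/41 is the closest (its error is |998*41 - 167*245|/(245*41) = 3/10045).

167/41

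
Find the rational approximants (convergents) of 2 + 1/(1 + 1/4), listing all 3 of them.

Using the convergent recurrence p_i = a_i*p_{i-1} + p_{i-2}, q_i = a_i*q_{i-1} + q_{i-2} with p_{-2}=0, p_{-1}=1, q_{-2}=1, q_{-1}=0:
  i=0: a_0=2, p_0 = 2*1 + 0 = 2, q_0 = 2*0 + 1 = 1.
  i=1: a_1=1, p_1 = 1*2 + 1 = 3, q_1 = 1*1 + 0 = 1.
  i=2: a_2=4, p_2 = 4*3 + 2 = 14, q_2 = 4*1 + 1 = 5.

2/1, 3/1, 14/5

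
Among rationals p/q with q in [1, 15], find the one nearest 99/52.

19/10

Expand x = 99/52 as a continued fraction with the Euclidean algorithm:
  99 = 1*52 + 47, so a_0 = 1.
  52 = 1*47 + 5, so a_1 = 1.
  47 = 9*5 + 2, so a_2 = 9.
  5 = 2*2 + 1, so a_3 = 2.
  2 = 2*1 + 0, so a_4 = 2.
so x = [1; 1, 9, 2, 2].
Convergents (p_i = a_i*p_{i-1} + p_{i-2}, q_i = a_i*q_{i-1} + q_{i-2} with p_{-2}=0, p_{-1}=1, q_{-2}=1, q_{-1}=0), until the denominator exceeds 15:
  i=0: a_0=1, p_0 = 1*1 + 0 = 1, q_0 = 1*0 + 1 = 1.
  i=1: a_1=1, p_1 = 1*1 + 1 = 2, q_1 = 1*1 + 0 = 1.
  i=2: a_2=9, p_2 = 9*2 + 1 = 19, q_2 = 9*1 + 1 = 10.
  i=3: a_3=2, p_3 = 2*19 + 2 = 40, q_3 = 2*10 + 1 = 21.
q_3 = 21 > 15, so the last convergent with denominator <= 15 is p_2/q_2 = 19/10.
The closest fraction with denominator <= 15 is either p_2/q_2 or the intermediate fraction (k*p_2 + p_1)/(k*q_2 + q_1) with the largest k >= 1 whose denominator stays <= 15; these approach x as k grows, and every other convergent or intermediate fraction in range is farther away.
Largest k: floor((15 - q_1)/q_2) = floor((15 - 1)/10) = 1.
That gives (1*19 + 2)/(1*10 + 1) = 21/11.
Compare the errors: |x - 19/10| = |99*10 - 19*52|/(52*10) = 2/520, and |x - 21/11| = |99*11 - 21*52|/(52*11) = 3/572.
Cross-multiplying, 2*572 = 1144 < 1560 = 3*520, so 2/520 is smaller: the convergent 19/10 is closer to x than 21/11.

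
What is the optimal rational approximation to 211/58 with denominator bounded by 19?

40/11

Expand x = 211/58 as a continued fraction with the Euclidean algorithm:
  211 = 3*58 + 37, so a_0 = 3.
  58 = 1*37 + 21, so a_1 = 1.
  37 = 1*21 + 16, so a_2 = 1.
  21 = 1*16 + 5, so a_3 = 1.
  16 = 3*5 + 1, so a_4 = 3.
  5 = 5*1 + 0, so a_5 = 5.
so x = [3; 1, 1, 1, 3, 5].
Convergents (p_i = a_i*p_{i-1} + p_{i-2}, q_i = a_i*q_{i-1} + q_{i-2} with p_{-2}=0, p_{-1}=1, q_{-2}=1, q_{-1}=0), until the denominator exceeds 19:
  i=0: a_0=3, p_0 = 3*1 + 0 = 3, q_0 = 3*0 + 1 = 1.
  i=1: a_1=1, p_1 = 1*3 + 1 = 4, q_1 = 1*1 + 0 = 1.
  i=2: a_2=1, p_2 = 1*4 + 3 = 7, q_2 = 1*1 + 1 = 2.
  i=3: a_3=1, p_3 = 1*7 + 4 = 11, q_3 = 1*2 + 1 = 3.
  i=4: a_4=3, p_4 = 3*11 + 7 = 40, q_4 = 3*3 + 2 = 11.
  i=5: a_5=5, p_5 = 5*40 + 11 = 211, q_5 = 5*11 + 3 = 58.
q_5 = 58 > 19, so the last convergent with denominator <= 19 is p_4/q_4 = 40/11.
The closest fraction with denominator <= 19 is either p_4/q_4 or the intermediate fraction (k*p_4 + p_3)/(k*q_4 + q_3) with the largest k >= 1 whose denominator stays <= 19; these approach x as k grows, and every other convergent or intermediate fraction in range is farther away.
Largest k: floor((19 - q_3)/q_4) = floor((19 - 3)/11) = 1.
That gives (1*40 + 11)/(1*11 + 3) = 51/14.
Compare the errors: |x - 40/11| = |211*11 - 40*58|/(58*11) = 1/638, and |x - 51/14| = |211*14 - 51*58|/(58*14) = 4/812.
Cross-multiplying, 1*812 = 812 < 2552 = 4*638, so 1/638 is smaller: the convergent 40/11 is closer to x than 51/14.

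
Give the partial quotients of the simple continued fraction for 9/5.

Run the Euclidean algorithm on 9 and 5; the successive quotients are the partial quotients a_0, a_1, ... (each step inverts the fractional part left over by the previous one):
  9 = 1*5 + 4, so a_0 = 1.
  5 = 1*4 + 1, so a_1 = 1.
  4 = 4*1 + 0, so a_2 = 4.
The remainder reaches 0 after 3 divisions, so the expansion has 3 partial quotients, read off in order.

[1; 1, 4]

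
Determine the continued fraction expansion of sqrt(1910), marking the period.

Write x_i = (sqrt(1910) + m_i)/d_i with (m_0, d_0) = (0, 1). a_0 = floor(sqrt(1910)) = 43, since 43^2 = 1849 <= 1910 < 1936 = 44^2.
Iterate m_{i+1} = d_i*a_i - m_i, d_{i+1} = (1910 - m_{i+1}^2)/d_i, a_{i+1} = floor((a_0 + m_{i+1})/d_{i+1}):
  m_1 = 1*43 - 0 = 43, d_1 = (1910 - 43^2)/1 = 61/1 = 61, a_1 = floor((43 + 43)/61) = 1.
  m_2 = 61*1 - 43 = 18, d_2 = (1910 - 18^2)/61 = 1586/61 = 26, a_2 = floor((43 + 18)/26) = 2.
  m_3 = 26*2 - 18 = 34, d_3 = (1910 - 34^2)/26 = 754/26 = 29, a_3 = floor((43 + 34)/29) = 2.
  m_4 = 29*2 - 34 = 24, d_4 = (1910 - 24^2)/29 = 1334/29 = 46, a_4 = floor((43 + 24)/46) = 1.
  m_5 = 46*1 - 24 = 22, d_5 = (1910 - 22^2)/46 = 1426/46 = 31, a_5 = floor((43 + 22)/31) = 2.
  m_6 = 31*2 - 22 = 40, d_6 = (1910 - 40^2)/31 = 310/31 = 10, a_6 = floor((43 + 40)/10) = 8.
  m_7 = 10*8 - 40 = 40, d_7 = (1910 - 40^2)/10 = 310/10 = 31, a_7 = floor((43 + 40)/31) = 2.
  m_8 = 31*2 - 40 = 22, d_8 = (1910 - 22^2)/31 = 1426/31 = 46, a_8 = floor((43 + 22)/46) = 1.
  m_9 = 46*1 - 22 = 24, d_9 = (1910 - 24^2)/46 = 1334/46 = 29, a_9 = floor((43 + 24)/29) = 2.
  m_10 = 29*2 - 24 = 34, d_10 = (1910 - 34^2)/29 = 754/29 = 26, a_10 = floor((43 + 34)/26) = 2.
  m_11 = 26*2 - 34 = 18, d_11 = (1910 - 18^2)/26 = 1586/26 = 61, a_11 = floor((43 + 18)/61) = 1.
  m_12 = 61*1 - 18 = 43, d_12 = (1910 - 43^2)/61 = 61/61 = 1, a_12 = floor((43 + 43)/1) = 86.
  m_13 = 1*86 - 43 = 43, d_13 = (1910 - 43^2)/1 = 61/1 = 61: (m_13, d_13) = (m_1, d_1) = (43, 61), so from here the quotients repeat a_1, ..., a_12; the period length is 12.
Hence the expansion of sqrt(1910) is a_0 = 43 followed by the repeating block 1, 2, 2, 1, 2, 8, 2, 1, 2, 2, 1, 86 (period 12).

[43; (1, 2, 2, 1, 2, 8, 2, 1, 2, 2, 1, 86)]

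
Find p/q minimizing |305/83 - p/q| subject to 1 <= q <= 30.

Expand x = 305/83 as a continued fraction with the Euclidean algorithm:
  305 = 3*83 + 56, so a_0 = 3.
  83 = 1*56 + 27, so a_1 = 1.
  56 = 2*27 + 2, so a_2 = 2.
  27 = 13*2 + 1, so a_3 = 13.
  2 = 2*1 + 0, so a_4 = 2.
so x = [3; 1, 2, 13, 2].
Convergents (p_i = a_i*p_{i-1} + p_{i-2}, q_i = a_i*q_{i-1} + q_{i-2} with p_{-2}=0, p_{-1}=1, q_{-2}=1, q_{-1}=0), until the denominator exceeds 30:
  i=0: a_0=3, p_0 = 3*1 + 0 = 3, q_0 = 3*0 + 1 = 1.
  i=1: a_1=1, p_1 = 1*3 + 1 = 4, q_1 = 1*1 + 0 = 1.
  i=2: a_2=2, p_2 = 2*4 + 3 = 11, q_2 = 2*1 + 1 = 3.
  i=3: a_3=13, p_3 = 13*11 + 4 = 147, q_3 = 13*3 + 1 = 40.
q_3 = 40 > 30, so the last convergent with denominator <= 30 is p_2/q_2 = 11/3.
The closest fraction with denominator <= 30 is either p_2/q_2 or the intermediate fraction (k*p_2 + p_1)/(k*q_2 + q_1) with the largest k >= 1 whose denominator stays <= 30; these approach x as k grows, and every other convergent or intermediate fraction in range is farther away.
Largest k: floor((30 - q_1)/q_2) = floor((30 - 1)/3) = 9.
That gives (9*11 + 4)/(9*3 + 1) = 103/28.
Compare the errors: |x - 11/3| = |305*3 - 11*83|/(83*3) = 2/249, and |x - 103/28| = |305*28 - 103*83|/(83*28) = 9/2324.
Cross-multiplying, 9*249 = 2241 < 4648 = 2*2324, so 9/2324 is smaller: the intermediate fraction 103/28 is closer to x than 11/3.

103/28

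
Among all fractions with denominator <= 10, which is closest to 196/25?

47/6

Expand x = 196/25 as a continued fraction with the Euclidean algorithm:
  196 = 7*25 + 21, so a_0 = 7.
  25 = 1*21 + 4, so a_1 = 1.
  21 = 5*4 + 1, so a_2 = 5.
  4 = 4*1 + 0, so a_3 = 4.
so x = [7; 1, 5, 4].
Convergents (p_i = a_i*p_{i-1} + p_{i-2}, q_i = a_i*q_{i-1} + q_{i-2} with p_{-2}=0, p_{-1}=1, q_{-2}=1, q_{-1}=0), until the denominator exceeds 10:
  i=0: a_0=7, p_0 = 7*1 + 0 = 7, q_0 = 7*0 + 1 = 1.
  i=1: a_1=1, p_1 = 1*7 + 1 = 8, q_1 = 1*1 + 0 = 1.
  i=2: a_2=5, p_2 = 5*8 + 7 = 47, q_2 = 5*1 + 1 = 6.
  i=3: a_3=4, p_3 = 4*47 + 8 = 196, q_3 = 4*6 + 1 = 25.
q_3 = 25 > 10, so the last convergent with denominator <= 10 is p_2/q_2 = 47/6.
The closest fraction with denominator <= 10 is either p_2/q_2 or the intermediate fraction (k*p_2 + p_1)/(k*q_2 + q_1) with the largest k >= 1 whose denominator stays <= 10; these approach x as k grows, and every other convergent or intermediate fraction in range is farther away.
Largest k: floor((10 - q_1)/q_2) = floor((10 - 1)/6) = 1.
That gives (1*47 + 8)/(1*6 + 1) = 55/7.
Compare the errors: |x - 47/6| = |196*6 - 47*25|/(25*6) = 1/150, and |x - 55/7| = |196*7 - 55*25|/(25*7) = 3/175.
Cross-multiplying, 1*175 = 175 < 450 = 3*150, so 1/150 is smaller: the convergent 47/6 is closer to x than 55/7.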